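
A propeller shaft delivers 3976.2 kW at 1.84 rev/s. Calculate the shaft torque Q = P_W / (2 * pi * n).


Formula: Q = P_W / (2 * pi * n)
Step 1 — P_W = 3976.2 kW * 1000 = 3976200.0 W
Step 2 — 2 * pi * n = 2 * pi * 1.84 = 11.561061
Step 3 — Q = 3976200.0 / 11.561061 ≈ 343930 N·m (5 s.f.)

343930 N·m


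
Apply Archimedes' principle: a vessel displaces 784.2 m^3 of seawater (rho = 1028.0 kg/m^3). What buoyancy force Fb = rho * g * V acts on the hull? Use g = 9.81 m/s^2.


Formula: Fb = rho * g * V
Substituting: Fb = 1028.0 * 9.81 * 784.2
Intermediate: 1028.0 * 9.81 = 10084.68
Result: Fb = 10084.68 * 784.2 ≈ 7908400 N (5 s.f.)

7908400 N


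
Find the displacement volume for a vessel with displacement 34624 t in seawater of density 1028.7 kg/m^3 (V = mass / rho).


Formula: V = mass / rho
Step 1 — convert tonnes to kg: 34624 t * 1000 = 34624000 kg
Step 2 — V = 34624000 / 1028.7 ≈ 33658 m^3 (5 s.f.)

33658 m^3


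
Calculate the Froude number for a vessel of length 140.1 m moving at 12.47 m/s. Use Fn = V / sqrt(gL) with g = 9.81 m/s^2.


Formula: Fn = V / sqrt(g * L)
Step 1 — g * L = 9.81 * 140.1 = 1374.381
Step 2 — sqrt(g * L) = sqrt(1374.381) = 37.072645
Step 3 — Fn = 12.47 / 37.072645 ≈ 0.33637 (5 s.f.)

0.33637


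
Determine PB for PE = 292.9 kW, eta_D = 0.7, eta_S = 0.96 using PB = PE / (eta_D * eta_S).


Formula: PB = PE / (eta_D * eta_S)
Step 1 — combined efficiency = eta_D * eta_S = 0.7 * 0.96 = 0.672
Step 2 — PB = 292.9 / 0.672 ≈ 435.86 kW (5 s.f.)

435.86 kW


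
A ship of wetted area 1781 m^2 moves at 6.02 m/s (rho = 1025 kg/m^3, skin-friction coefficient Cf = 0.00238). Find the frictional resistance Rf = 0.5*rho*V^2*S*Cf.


Formula: Rf = 0.5 * rho * V^2 * S * Cf
Step 1 — V^2 = 6.02^2 = 36.2404
Step 2 — 0.5 * rho * V^2 = 0.5 * 1025 * 36.2404 = 18573.205
Step 3 — Rf = 18573.205 * 1781 * 0.00238 ≈ 78728 N (5 s.f.)

78728 N


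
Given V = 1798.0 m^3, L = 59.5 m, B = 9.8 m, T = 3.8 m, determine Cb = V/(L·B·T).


Formula: Cb = V / (L * B * T)
Step 1 — L * B * T = 59.5 * 9.8 * 3.8 = 2215.78 m^3
Step 2 — Cb = 1798.0 / 2215.78 ≈ 0.81145 (5 s.f.)

0.81145


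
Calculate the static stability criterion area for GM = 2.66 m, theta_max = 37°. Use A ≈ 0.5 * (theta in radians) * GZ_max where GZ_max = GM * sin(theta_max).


Formula: GZ_max = GM * sin(theta); Area = 0.5 * theta_rad * GZ_max
Step 1 — GZ_max = 2.66 * sin(37°) = 2.66 * 0.601815 = 1.600828 m
Step 2 — theta_rad = 37 * pi/180 = 0.645772 rad
Step 3 — Area = 0.5 * 0.645772 * 1.600828 ≈ 0.51688 m·rad (5 s.f.)

0.51688 m·rad


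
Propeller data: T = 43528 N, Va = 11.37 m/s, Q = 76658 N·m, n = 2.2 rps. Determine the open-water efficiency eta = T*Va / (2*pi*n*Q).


Formula: eta = T * Va / (2 * pi * n * Q)
Step 1 — numerator = T * Va = 43528 * 11.37 = 494913.36
Step 2 — 2 * pi * n = 2 * pi * 2.2 = 13.823008
Step 3 — denominator = 13.823008 * 76658 = 1059644.15
Step 4 — eta = 494913.36 / 1059644.15 ≈ 0.46706 (5 s.f.)

0.46706


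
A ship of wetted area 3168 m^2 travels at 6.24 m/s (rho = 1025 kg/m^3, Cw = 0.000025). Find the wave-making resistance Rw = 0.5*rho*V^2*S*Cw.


Formula: Rw = 0.5 * rho * V^2 * S * Cw
Step 1 — V^2 = 6.24^2 = 38.9376
Step 2 — 0.5 * rho * V^2 = 0.5 * 1025 * 38.9376 = 19955.52
Step 3 — Rw = 19955.52 * 3168 * 0.000025 ≈ 1580.5 N (5 s.f.)

1580.5 N


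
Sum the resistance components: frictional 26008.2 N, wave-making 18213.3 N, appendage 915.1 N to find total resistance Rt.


Formula: Rt = Rf + Rw + Ra
Substituting: Rt = 26008.2 + 18213.3 + 915.1
Result: Rt = 45136.6 N

45136.6 N


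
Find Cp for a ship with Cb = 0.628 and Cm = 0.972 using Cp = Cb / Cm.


Formula: Cp = Cb / Cm
Substituting: Cp = 0.628 / 0.972
Result: Cp ≈ 0.64609 (5 s.f.)

0.64609


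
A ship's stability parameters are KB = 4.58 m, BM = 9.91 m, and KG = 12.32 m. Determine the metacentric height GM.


Formula: GM = KB + BM - KG
Step 1 — KM = KB + BM = 4.58 + 9.91 = 14.49 m
Step 2 — GM = KM - KG = 14.49 - 12.32 = 2.17 m

2.17 m


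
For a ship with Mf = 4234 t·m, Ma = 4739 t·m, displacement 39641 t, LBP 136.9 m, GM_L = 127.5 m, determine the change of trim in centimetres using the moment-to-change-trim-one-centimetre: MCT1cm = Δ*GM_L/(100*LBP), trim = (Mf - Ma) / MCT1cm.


Formula: net trimming moment = Mf - Ma; MCT1cm = Δ*GM_L/(100*LBP); trim = net moment / MCT1cm
Step 1 — net trimming moment = 4234 - 4739 = -505 t·m
Step 2 — MCT1cm = 39641 * 127.5 / (100 * 136.9) = 369.1912 t·m/cm
Step 3 — trim = -505 / 369.1912 ≈ -1.3679 cm (5 s.f.)

-1.3679 cm


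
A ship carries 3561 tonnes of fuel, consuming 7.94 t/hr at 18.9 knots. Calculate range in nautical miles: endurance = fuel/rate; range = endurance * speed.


Formula: endurance = fuel / rate; range = endurance * speed
Step 1 — endurance = 3561 / 7.94 = 448.4887 hours
Step 2 — range = 448.4887 * 18.9 ≈ 8476.4 nautical miles (5 s.f.)

8476.4 NM


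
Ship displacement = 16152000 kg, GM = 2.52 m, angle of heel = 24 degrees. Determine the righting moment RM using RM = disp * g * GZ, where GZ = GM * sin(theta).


Formula: GZ = GM * sin(theta); RM = disp * g * GZ
Step 1 — GZ = 2.52 * sin(24°) = 2.52 * 0.406737 = 1.024977 m
Step 2 — RM = 16152000 * 9.81 * 1.024977 ≈ 162410000 N·m (5 s.f.)

162410000 N·m


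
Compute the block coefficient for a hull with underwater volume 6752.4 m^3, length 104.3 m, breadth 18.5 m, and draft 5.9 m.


Formula: Cb = V / (L * B * T)
Step 1 — L * B * T = 104.3 * 18.5 * 5.9 = 11384.345 m^3
Step 2 — Cb = 6752.4 / 11384.345 ≈ 0.59313 (5 s.f.)

0.59313


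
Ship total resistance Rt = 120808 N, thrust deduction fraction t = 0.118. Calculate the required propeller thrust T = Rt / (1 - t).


Formula: T = Rt / (1 - t)
Step 1 — (1 - t) = 1 - 0.118 = 0.882
Step 2 — T = 120808 / 0.882 ≈ 136970 N (5 s.f.)

136970 N


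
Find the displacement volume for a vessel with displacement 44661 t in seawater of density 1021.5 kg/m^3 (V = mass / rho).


Formula: V = mass / rho
Step 1 — convert tonnes to kg: 44661 t * 1000 = 44661000 kg
Step 2 — V = 44661000 / 1021.5 ≈ 43721 m^3 (5 s.f.)

43721 m^3


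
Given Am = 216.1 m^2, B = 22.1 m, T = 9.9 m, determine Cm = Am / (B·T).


Formula: Cm = Am / (B * T)
Step 1 — B * T = 22.1 * 9.9 = 218.79 m^2
Step 2 — Cm = 216.1 / 218.79 ≈ 0.98771 (5 s.f.)

0.98771


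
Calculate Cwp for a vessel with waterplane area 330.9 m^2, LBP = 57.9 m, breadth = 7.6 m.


Formula: Cwp = Aw / (L * B)
Step 1 — L * B = 57.9 * 7.6 = 440.04 m^2
Step 2 — Cwp = 330.9 / 440.04 ≈ 0.75198 (5 s.f.)

0.75198


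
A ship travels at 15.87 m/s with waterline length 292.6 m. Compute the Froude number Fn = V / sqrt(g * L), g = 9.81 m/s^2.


Formula: Fn = V / sqrt(g * L)
Step 1 — g * L = 9.81 * 292.6 = 2870.406
Step 2 — sqrt(g * L) = sqrt(2870.406) = 53.57617
Step 3 — Fn = 15.87 / 53.57617 ≈ 0.29621 (5 s.f.)

0.29621


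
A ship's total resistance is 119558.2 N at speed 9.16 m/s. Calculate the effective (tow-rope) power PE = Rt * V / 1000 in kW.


Formula: PE = Rt * V / 1000 (kW)
Step 1 — PE (W) = 119558.2 * 9.16 = 1095153.112 W
Step 2 — PE (kW) = 1095153.112 / 1000 ≈ 1095.2 kW (5 s.f.)

1095.2 kW


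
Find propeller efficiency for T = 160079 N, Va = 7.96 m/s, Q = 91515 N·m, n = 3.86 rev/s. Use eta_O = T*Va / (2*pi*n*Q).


Formula: eta = T * Va / (2 * pi * n * Q)
Step 1 — numerator = T * Va = 160079 * 7.96 = 1274228.84
Step 2 — 2 * pi * n = 2 * pi * 3.86 = 24.253095
Step 3 — denominator = 24.253095 * 91515 = 2219521.99
Step 4 — eta = 1274228.84 / 2219521.99 ≈ 0.57410 (5 s.f.)

0.57410


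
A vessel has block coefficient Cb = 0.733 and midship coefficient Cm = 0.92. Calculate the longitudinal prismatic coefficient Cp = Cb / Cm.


Formula: Cp = Cb / Cm
Substituting: Cp = 0.733 / 0.92
Result: Cp ≈ 0.79674 (5 s.f.)

0.79674


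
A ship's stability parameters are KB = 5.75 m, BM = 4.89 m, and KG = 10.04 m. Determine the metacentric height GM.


Formula: GM = KB + BM - KG
Step 1 — KM = KB + BM = 5.75 + 4.89 = 10.64 m
Step 2 — GM = KM - KG = 10.64 - 10.04 = 0.6 m

0.6 m


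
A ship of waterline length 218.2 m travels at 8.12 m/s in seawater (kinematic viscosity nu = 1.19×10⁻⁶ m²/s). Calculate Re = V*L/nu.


Formula: Re = V * L / nu
Step 1 — V * L = 8.12 * 218.2 = 1771.784 m^2/s
Step 2 — Re = 1771.784 / 1.19e-6 = 1.49e+09

1.49e+09


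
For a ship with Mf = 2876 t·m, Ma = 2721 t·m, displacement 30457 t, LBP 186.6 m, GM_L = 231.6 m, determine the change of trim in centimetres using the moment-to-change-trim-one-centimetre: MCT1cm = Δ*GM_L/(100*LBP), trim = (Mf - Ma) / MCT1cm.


Formula: net trimming moment = Mf - Ma; MCT1cm = Δ*GM_L/(100*LBP); trim = net moment / MCT1cm
Step 1 — net trimming moment = 2876 - 2721 = 155 t·m
Step 2 — MCT1cm = 30457 * 231.6 / (100 * 186.6) = 378.0194 t·m/cm
Step 3 — trim = 155 / 378.0194 ≈ 0.41003 cm (5 s.f.)

0.41003 cm


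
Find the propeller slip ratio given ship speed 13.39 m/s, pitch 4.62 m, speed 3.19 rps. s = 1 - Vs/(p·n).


Formula: s = 1 - Vs / (p * n)
Step 1 — p * n = 4.62 * 3.19 = 14.7378
Step 2 — Vs / (p*n) = 13.39 / 14.7378 = 0.908548 (6 d.p.)
Step 3 — s = 1 - 0.908548 = 0.091452

0.091452


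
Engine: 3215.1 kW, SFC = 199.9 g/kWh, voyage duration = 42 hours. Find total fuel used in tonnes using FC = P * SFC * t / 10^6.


Formula: FC (tonnes) = P * SFC * t / 1,000,000
Step 1 — P * SFC * t = 3215.1 * 199.9 * 42 = 26993336.58 g
Step 2 — FC (tonnes) = 26993336.58 / 1,000,000 ≈ 26.993 tonnes (5 s.f.)

26.993 tonnes


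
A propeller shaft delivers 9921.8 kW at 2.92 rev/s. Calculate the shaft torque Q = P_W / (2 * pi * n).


Formula: Q = P_W / (2 * pi * n)
Step 1 — P_W = 9921.8 kW * 1000 = 9921800.0 W
Step 2 — 2 * pi * n = 2 * pi * 2.92 = 18.346901
Step 3 — Q = 9921800.0 / 18.346901 ≈ 540790 N·m (5 s.f.)

540790 N·m


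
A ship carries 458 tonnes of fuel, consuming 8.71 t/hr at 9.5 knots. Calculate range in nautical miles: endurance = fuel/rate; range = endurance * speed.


Formula: endurance = fuel / rate; range = endurance * speed
Step 1 — endurance = 458 / 8.71 = 52.5832 hours
Step 2 — range = 52.5832 * 9.5 ≈ 499.54 nautical miles (5 s.f.)

499.54 NM


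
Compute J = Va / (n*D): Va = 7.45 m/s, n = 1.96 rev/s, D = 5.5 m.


Formula: J = Va / (n * D)
Step 1 — n * D = 1.96 * 5.5 = 10.78
Step 2 — J = 7.45 / 10.78 ≈ 0.69109 (5 s.f.)

0.69109


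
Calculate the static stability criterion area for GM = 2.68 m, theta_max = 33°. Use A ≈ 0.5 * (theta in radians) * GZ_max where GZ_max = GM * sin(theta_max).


Formula: GZ_max = GM * sin(theta); Area = 0.5 * theta_rad * GZ_max
Step 1 — GZ_max = 2.68 * sin(33°) = 2.68 * 0.544639 = 1.459633 m
Step 2 — theta_rad = 33 * pi/180 = 0.575959 rad
Step 3 — Area = 0.5 * 0.575959 * 1.459633 ≈ 0.42034 m·rad (5 s.f.)

0.42034 m·rad


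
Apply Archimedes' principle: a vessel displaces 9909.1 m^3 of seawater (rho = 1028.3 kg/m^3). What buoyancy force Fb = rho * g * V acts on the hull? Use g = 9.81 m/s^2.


Formula: Fb = rho * g * V
Substituting: Fb = 1028.3 * 9.81 * 9909.1
Intermediate: 1028.3 * 9.81 = 10087.623
Result: Fb = 10087.623 * 9909.1 ≈ 99959000 N (5 s.f.)

99959000 N


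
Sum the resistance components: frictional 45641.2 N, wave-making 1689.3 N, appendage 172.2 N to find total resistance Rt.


Formula: Rt = Rf + Rw + Ra
Substituting: Rt = 45641.2 + 1689.3 + 172.2
Result: Rt = 47502.7 N

47502.7 N


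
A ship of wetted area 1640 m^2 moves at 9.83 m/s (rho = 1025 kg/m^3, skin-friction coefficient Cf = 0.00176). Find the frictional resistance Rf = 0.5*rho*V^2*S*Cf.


Formula: Rf = 0.5 * rho * V^2 * S * Cf
Step 1 — V^2 = 9.83^2 = 96.6289
Step 2 — 0.5 * rho * V^2 = 0.5 * 1025 * 96.6289 = 49522.31125
Step 3 — Rf = 49522.31125 * 1640 * 0.00176 ≈ 142940 N (5 s.f.)

142940 N


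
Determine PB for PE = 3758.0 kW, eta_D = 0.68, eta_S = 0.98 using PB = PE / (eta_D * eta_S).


Formula: PB = PE / (eta_D * eta_S)
Step 1 — combined efficiency = eta_D * eta_S = 0.68 * 0.98 = 0.6664
Step 2 — PB = 3758.0 / 0.6664 ≈ 5639.3 kW (5 s.f.)

5639.3 kW


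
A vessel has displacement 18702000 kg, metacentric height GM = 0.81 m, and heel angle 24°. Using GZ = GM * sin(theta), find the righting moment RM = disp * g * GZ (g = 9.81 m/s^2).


Formula: GZ = GM * sin(theta); RM = disp * g * GZ
Step 1 — GZ = 0.81 * sin(24°) = 0.81 * 0.406737 = 0.329457 m
Step 2 — RM = 18702000 * 9.81 * 0.329457 ≈ 60444000 N·m (5 s.f.)

60444000 N·m


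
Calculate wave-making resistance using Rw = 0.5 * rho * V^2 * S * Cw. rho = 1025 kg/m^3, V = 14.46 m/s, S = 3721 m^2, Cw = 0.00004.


Formula: Rw = 0.5 * rho * V^2 * S * Cw
Step 1 — V^2 = 14.46^2 = 209.0916
Step 2 — 0.5 * rho * V^2 = 0.5 * 1025 * 209.0916 = 107159.445
Step 3 — Rw = 107159.445 * 3721 * 0.00004 ≈ 15950 N (5 s.f.)

15950 N


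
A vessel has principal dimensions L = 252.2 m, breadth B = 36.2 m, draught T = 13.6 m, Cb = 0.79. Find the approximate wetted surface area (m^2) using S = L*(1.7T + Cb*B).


Formula: S = 1.7*L*T + V/T with V = Cb*L*B*T, i.e. S = L * (1.7*T + Cb*B)
Step 1 — 1.7*T = 1.7 * 13.6 = 23.12 m
Step 2 — Cb*B = 0.79 * 36.2 = 28.598 m
Step 3 — 1.7*T + Cb*B = 23.12 + 28.598 = 51.718 m
Step 4 — S = 252.2 * 51.718 ≈ 13043 m^2 (5 s.f.)

13043 m^2


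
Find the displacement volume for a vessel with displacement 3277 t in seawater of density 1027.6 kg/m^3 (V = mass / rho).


Formula: V = mass / rho
Step 1 — convert tonnes to kg: 3277 t * 1000 = 3277000 kg
Step 2 — V = 3277000 / 1027.6 ≈ 3189.0 m^3 (5 s.f.)

3189.0 m^3


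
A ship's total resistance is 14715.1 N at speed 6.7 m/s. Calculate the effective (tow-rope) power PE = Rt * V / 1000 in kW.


Formula: PE = Rt * V / 1000 (kW)
Step 1 — PE (W) = 14715.1 * 6.7 = 98591.17 W
Step 2 — PE (kW) = 98591.17 / 1000 ≈ 98.591 kW (5 s.f.)

98.591 kW


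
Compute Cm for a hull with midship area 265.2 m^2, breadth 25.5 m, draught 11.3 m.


Formula: Cm = Am / (B * T)
Step 1 — B * T = 25.5 * 11.3 = 288.15 m^2
Step 2 — Cm = 265.2 / 288.15 ≈ 0.92035 (5 s.f.)

0.92035


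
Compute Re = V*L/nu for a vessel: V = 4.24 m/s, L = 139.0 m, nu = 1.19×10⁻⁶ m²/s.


Formula: Re = V * L / nu
Step 1 — V * L = 4.24 * 139.0 = 589.36 m^2/s
Step 2 — Re = 589.36 / 1.19e-6 = 4.95e+08

4.95e+08


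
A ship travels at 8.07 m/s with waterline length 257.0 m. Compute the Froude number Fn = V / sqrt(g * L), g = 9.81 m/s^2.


Formula: Fn = V / sqrt(g * L)
Step 1 — g * L = 9.81 * 257.0 = 2521.17
Step 2 — sqrt(g * L) = sqrt(2521.17) = 50.211254
Step 3 — Fn = 8.07 / 50.211254 ≈ 0.16072 (5 s.f.)

0.16072


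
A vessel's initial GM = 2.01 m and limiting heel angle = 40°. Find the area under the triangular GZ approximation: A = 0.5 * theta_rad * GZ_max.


Formula: GZ_max = GM * sin(theta); Area = 0.5 * theta_rad * GZ_max
Step 1 — GZ_max = 2.01 * sin(40°) = 2.01 * 0.642788 = 1.292004 m
Step 2 — theta_rad = 40 * pi/180 = 0.698132 rad
Step 3 — Area = 0.5 * 0.698132 * 1.292004 ≈ 0.45099 m·rad (5 s.f.)

0.45099 m·rad


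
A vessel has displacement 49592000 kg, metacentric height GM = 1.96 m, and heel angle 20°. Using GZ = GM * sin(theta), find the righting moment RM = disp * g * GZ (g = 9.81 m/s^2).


Formula: GZ = GM * sin(theta); RM = disp * g * GZ
Step 1 — GZ = 1.96 * sin(20°) = 1.96 * 0.34202 = 0.670359 m
Step 2 — RM = 49592000 * 9.81 * 0.670359 ≈ 326130000 N·m (5 s.f.)

326130000 N·m


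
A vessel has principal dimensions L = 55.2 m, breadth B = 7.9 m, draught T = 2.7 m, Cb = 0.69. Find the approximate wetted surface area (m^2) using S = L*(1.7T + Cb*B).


Formula: S = 1.7*L*T + V/T with V = Cb*L*B*T, i.e. S = L * (1.7*T + Cb*B)
Step 1 — 1.7*T = 1.7 * 2.7 = 4.59 m
Step 2 — Cb*B = 0.69 * 7.9 = 5.451 m
Step 3 — 1.7*T + Cb*B = 4.59 + 5.451 = 10.041 m
Step 4 — S = 55.2 * 10.041 ≈ 554.26 m^2 (5 s.f.)

554.26 m^2


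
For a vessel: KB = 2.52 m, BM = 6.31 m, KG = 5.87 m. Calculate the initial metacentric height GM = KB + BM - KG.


Formula: GM = KB + BM - KG
Step 1 — KM = KB + BM = 2.52 + 6.31 = 8.83 m
Step 2 — GM = KM - KG = 8.83 - 5.87 = 2.96 m

2.96 m


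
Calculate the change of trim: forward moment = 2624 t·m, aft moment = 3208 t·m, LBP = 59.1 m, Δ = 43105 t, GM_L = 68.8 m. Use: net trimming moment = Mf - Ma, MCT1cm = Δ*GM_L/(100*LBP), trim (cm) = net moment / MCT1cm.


Formula: net trimming moment = Mf - Ma; MCT1cm = Δ*GM_L/(100*LBP); trim = net moment / MCT1cm
Step 1 — net trimming moment = 2624 - 3208 = -584 t·m
Step 2 — MCT1cm = 43105 * 68.8 / (100 * 59.1) = 501.7976 t·m/cm
Step 3 — trim = -584 / 501.7976 ≈ -1.1638 cm (5 s.f.)

-1.1638 cm


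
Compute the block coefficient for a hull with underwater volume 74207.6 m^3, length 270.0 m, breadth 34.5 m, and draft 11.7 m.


Formula: Cb = V / (L * B * T)
Step 1 — L * B * T = 270.0 * 34.5 * 11.7 = 108985.5 m^3
Step 2 — Cb = 74207.6 / 108985.5 ≈ 0.68089 (5 s.f.)

0.68089


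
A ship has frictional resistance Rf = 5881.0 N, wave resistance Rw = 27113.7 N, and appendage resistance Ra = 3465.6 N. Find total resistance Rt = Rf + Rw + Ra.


Formula: Rt = Rf + Rw + Ra
Substituting: Rt = 5881.0 + 27113.7 + 3465.6
Result: Rt = 36460.3 N

36460.3 N


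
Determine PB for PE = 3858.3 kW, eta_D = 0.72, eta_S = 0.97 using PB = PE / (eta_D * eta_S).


Formula: PB = PE / (eta_D * eta_S)
Step 1 — combined efficiency = eta_D * eta_S = 0.72 * 0.97 = 0.6984
Step 2 — PB = 3858.3 / 0.6984 ≈ 5524.5 kW (5 s.f.)

5524.5 kW


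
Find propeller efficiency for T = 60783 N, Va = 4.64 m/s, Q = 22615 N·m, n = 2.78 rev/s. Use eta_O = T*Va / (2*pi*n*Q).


Formula: eta = T * Va / (2 * pi * n * Q)
Step 1 — numerator = T * Va = 60783 * 4.64 = 282033.12
Step 2 — 2 * pi * n = 2 * pi * 2.78 = 17.467255
Step 3 — denominator = 17.467255 * 22615 = 395021.97
Step 4 — eta = 282033.12 / 395021.97 ≈ 0.71397 (5 s.f.)

0.71397


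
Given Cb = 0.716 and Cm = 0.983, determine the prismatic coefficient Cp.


Formula: Cp = Cb / Cm
Substituting: Cp = 0.716 / 0.983
Result: Cp ≈ 0.72838 (5 s.f.)

0.72838


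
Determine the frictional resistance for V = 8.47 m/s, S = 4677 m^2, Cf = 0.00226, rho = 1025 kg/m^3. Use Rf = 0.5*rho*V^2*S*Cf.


Formula: Rf = 0.5 * rho * V^2 * S * Cf
Step 1 — V^2 = 8.47^2 = 71.7409
Step 2 — 0.5 * rho * V^2 = 0.5 * 1025 * 71.7409 = 36767.21125
Step 3 — Rf = 36767.21125 * 4677 * 0.00226 ≈ 388630 N (5 s.f.)

388630 N


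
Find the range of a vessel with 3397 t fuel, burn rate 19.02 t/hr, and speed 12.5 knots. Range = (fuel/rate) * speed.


Formula: endurance = fuel / rate; range = endurance * speed
Step 1 — endurance = 3397 / 19.02 = 178.6015 hours
Step 2 — range = 178.6015 * 12.5 ≈ 2232.5 nautical miles (5 s.f.)

2232.5 NM


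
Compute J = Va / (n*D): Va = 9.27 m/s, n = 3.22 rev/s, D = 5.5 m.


Formula: J = Va / (n * D)
Step 1 — n * D = 3.22 * 5.5 = 17.71
Step 2 — J = 9.27 / 17.71 ≈ 0.52343 (5 s.f.)

0.52343


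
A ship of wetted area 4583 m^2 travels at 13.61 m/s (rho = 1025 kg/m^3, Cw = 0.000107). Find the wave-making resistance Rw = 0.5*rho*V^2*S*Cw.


Formula: Rw = 0.5 * rho * V^2 * S * Cw
Step 1 — V^2 = 13.61^2 = 185.2321
Step 2 — 0.5 * rho * V^2 = 0.5 * 1025 * 185.2321 = 94931.45125
Step 3 — Rw = 94931.45125 * 4583 * 0.000107 ≈ 46553 N (5 s.f.)

46553 N


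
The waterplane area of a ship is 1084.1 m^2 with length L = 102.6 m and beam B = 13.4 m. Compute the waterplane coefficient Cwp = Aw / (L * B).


Formula: Cwp = Aw / (L * B)
Step 1 — L * B = 102.6 * 13.4 = 1374.84 m^2
Step 2 — Cwp = 1084.1 / 1374.84 ≈ 0.78853 (5 s.f.)

0.78853


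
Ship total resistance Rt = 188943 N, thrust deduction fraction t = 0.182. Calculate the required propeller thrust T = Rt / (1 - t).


Formula: T = Rt / (1 - t)
Step 1 — (1 - t) = 1 - 0.182 = 0.818
Step 2 — T = 188943 / 0.818 ≈ 230980 N (5 s.f.)

230980 N


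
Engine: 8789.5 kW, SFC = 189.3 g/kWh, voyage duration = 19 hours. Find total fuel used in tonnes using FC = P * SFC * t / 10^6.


Formula: FC (tonnes) = P * SFC * t / 1,000,000
Step 1 — P * SFC * t = 8789.5 * 189.3 * 19 = 31613194.65 g
Step 2 — FC (tonnes) = 31613194.65 / 1,000,000 ≈ 31.613 tonnes (5 s.f.)

31.613 tonnes


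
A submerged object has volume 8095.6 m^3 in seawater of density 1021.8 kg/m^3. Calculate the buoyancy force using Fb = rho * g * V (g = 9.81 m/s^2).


Formula: Fb = rho * g * V
Substituting: Fb = 1021.8 * 9.81 * 8095.6
Intermediate: 1021.8 * 9.81 = 10023.858
Result: Fb = 10023.858 * 8095.6 ≈ 81149000 N (5 s.f.)

81149000 N


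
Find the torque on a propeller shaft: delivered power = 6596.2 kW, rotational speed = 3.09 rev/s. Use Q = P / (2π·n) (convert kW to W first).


Formula: Q = P_W / (2 * pi * n)
Step 1 — P_W = 6596.2 kW * 1000 = 6596200.0 W
Step 2 — 2 * pi * n = 2 * pi * 3.09 = 19.415043
Step 3 — Q = 6596200.0 / 19.415043 ≈ 339750 N·m (5 s.f.)

339750 N·m


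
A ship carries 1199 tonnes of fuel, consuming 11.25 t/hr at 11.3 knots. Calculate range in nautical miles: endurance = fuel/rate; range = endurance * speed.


Formula: endurance = fuel / rate; range = endurance * speed
Step 1 — endurance = 1199 / 11.25 = 106.5778 hours
Step 2 — range = 106.5778 * 11.3 ≈ 1204.3 nautical miles (5 s.f.)

1204.3 NM


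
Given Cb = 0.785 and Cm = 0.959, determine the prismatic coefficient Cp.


Formula: Cp = Cb / Cm
Substituting: Cp = 0.785 / 0.959
Result: Cp ≈ 0.81856 (5 s.f.)

0.81856


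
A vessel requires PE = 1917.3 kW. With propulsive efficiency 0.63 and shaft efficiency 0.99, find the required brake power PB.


Formula: PB = PE / (eta_D * eta_S)
Step 1 — combined efficiency = eta_D * eta_S = 0.63 * 0.99 = 0.6237
Step 2 — PB = 1917.3 / 0.6237 ≈ 3074.1 kW (5 s.f.)

3074.1 kW


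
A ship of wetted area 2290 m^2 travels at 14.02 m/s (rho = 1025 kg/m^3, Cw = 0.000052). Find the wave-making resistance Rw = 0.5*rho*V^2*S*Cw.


Formula: Rw = 0.5 * rho * V^2 * S * Cw
Step 1 — V^2 = 14.02^2 = 196.5604
Step 2 — 0.5 * rho * V^2 = 0.5 * 1025 * 196.5604 = 100737.205
Step 3 — Rw = 100737.205 * 2290 * 0.000052 ≈ 11996 N (5 s.f.)

11996 N


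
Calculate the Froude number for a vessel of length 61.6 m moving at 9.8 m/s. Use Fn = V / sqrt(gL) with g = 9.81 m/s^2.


Formula: Fn = V / sqrt(g * L)
Step 1 — g * L = 9.81 * 61.6 = 604.296
Step 2 — sqrt(g * L) = sqrt(604.296) = 24.582433
Step 3 — Fn = 9.8 / 24.582433 ≈ 0.39866 (5 s.f.)

0.39866


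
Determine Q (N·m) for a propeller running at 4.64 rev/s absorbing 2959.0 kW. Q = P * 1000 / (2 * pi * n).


Formula: Q = P_W / (2 * pi * n)
Step 1 — P_W = 2959.0 kW * 1000 = 2959000.0 W
Step 2 — 2 * pi * n = 2 * pi * 4.64 = 29.15398
Step 3 — Q = 2959000.0 / 29.15398 ≈ 101500 N·m (5 s.f.)

101500 N·m


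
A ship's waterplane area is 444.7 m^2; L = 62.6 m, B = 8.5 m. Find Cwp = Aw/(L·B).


Formula: Cwp = Aw / (L * B)
Step 1 — L * B = 62.6 * 8.5 = 532.1 m^2
Step 2 — Cwp = 444.7 / 532.1 ≈ 0.83575 (5 s.f.)

0.83575


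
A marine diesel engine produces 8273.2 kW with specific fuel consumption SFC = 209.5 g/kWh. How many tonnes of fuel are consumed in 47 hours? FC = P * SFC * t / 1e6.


Formula: FC (tonnes) = P * SFC * t / 1,000,000
Step 1 — P * SFC * t = 8273.2 * 209.5 * 47 = 81462063.8 g
Step 2 — FC (tonnes) = 81462063.8 / 1,000,000 ≈ 81.462 tonnes (5 s.f.)

81.462 tonnes


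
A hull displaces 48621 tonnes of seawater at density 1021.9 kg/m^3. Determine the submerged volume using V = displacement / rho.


Formula: V = mass / rho
Step 1 — convert tonnes to kg: 48621 t * 1000 = 48621000 kg
Step 2 — V = 48621000 / 1021.9 ≈ 47579 m^3 (5 s.f.)

47579 m^3


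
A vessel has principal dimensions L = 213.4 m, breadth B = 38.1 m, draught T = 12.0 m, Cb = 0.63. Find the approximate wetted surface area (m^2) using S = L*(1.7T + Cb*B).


Formula: S = 1.7*L*T + V/T with V = Cb*L*B*T, i.e. S = L * (1.7*T + Cb*B)
Step 1 — 1.7*T = 1.7 * 12.0 = 20.4 m
Step 2 — Cb*B = 0.63 * 38.1 = 24.003 m
Step 3 — 1.7*T + Cb*B = 20.4 + 24.003 = 44.403 m
Step 4 — S = 213.4 * 44.403 ≈ 9475.6 m^2 (5 s.f.)

9475.6 m^2


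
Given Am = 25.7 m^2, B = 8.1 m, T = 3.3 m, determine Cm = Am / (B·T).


Formula: Cm = Am / (B * T)
Step 1 — B * T = 8.1 * 3.3 = 26.73 m^2
Step 2 — Cm = 25.7 / 26.73 ≈ 0.96147 (5 s.f.)

0.96147


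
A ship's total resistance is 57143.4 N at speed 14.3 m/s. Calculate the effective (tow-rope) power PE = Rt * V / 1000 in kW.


Formula: PE = Rt * V / 1000 (kW)
Step 1 — PE (W) = 57143.4 * 14.3 = 817150.62 W
Step 2 — PE (kW) = 817150.62 / 1000 ≈ 817.15 kW (5 s.f.)

817.15 kW


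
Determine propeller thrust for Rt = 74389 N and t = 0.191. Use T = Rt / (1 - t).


Formula: T = Rt / (1 - t)
Step 1 — (1 - t) = 1 - 0.191 = 0.809
Step 2 — T = 74389 / 0.809 ≈ 91952 N (5 s.f.)

91952 N


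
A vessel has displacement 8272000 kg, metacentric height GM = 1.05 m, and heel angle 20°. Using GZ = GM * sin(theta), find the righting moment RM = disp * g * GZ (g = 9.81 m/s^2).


Formula: GZ = GM * sin(theta); RM = disp * g * GZ
Step 1 — GZ = 1.05 * sin(20°) = 1.05 * 0.34202 = 0.359121 m
Step 2 — RM = 8272000 * 9.81 * 0.359121 ≈ 29142000 N·m (5 s.f.)

29142000 N·m


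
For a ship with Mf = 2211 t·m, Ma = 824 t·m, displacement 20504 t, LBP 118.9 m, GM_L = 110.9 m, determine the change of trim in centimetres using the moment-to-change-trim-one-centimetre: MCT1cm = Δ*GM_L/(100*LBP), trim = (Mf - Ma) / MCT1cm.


Formula: net trimming moment = Mf - Ma; MCT1cm = Δ*GM_L/(100*LBP); trim = net moment / MCT1cm
Step 1 — net trimming moment = 2211 - 824 = 1387 t·m
Step 2 — MCT1cm = 20504 * 110.9 / (100 * 118.9) = 191.2442 t·m/cm
Step 3 — trim = 1387 / 191.2442 ≈ 7.2525 cm (5 s.f.)

7.2525 cm


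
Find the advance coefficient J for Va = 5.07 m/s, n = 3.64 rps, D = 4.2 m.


Formula: J = Va / (n * D)
Step 1 — n * D = 3.64 * 4.2 = 15.288
Step 2 — J = 5.07 / 15.288 ≈ 0.33163 (5 s.f.)

0.33163


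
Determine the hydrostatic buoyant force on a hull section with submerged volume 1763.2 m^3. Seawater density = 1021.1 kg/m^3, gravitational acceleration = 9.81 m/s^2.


Formula: Fb = rho * g * V
Substituting: Fb = 1021.1 * 9.81 * 1763.2
Intermediate: 1021.1 * 9.81 = 10016.991
Result: Fb = 10016.991 * 1763.2 ≈ 17662000 N (5 s.f.)

17662000 N


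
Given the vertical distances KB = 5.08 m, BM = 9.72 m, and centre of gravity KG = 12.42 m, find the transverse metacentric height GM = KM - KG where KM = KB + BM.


Formula: GM = KB + BM - KG
Step 1 — KM = KB + BM = 5.08 + 9.72 = 14.8 m
Step 2 — GM = KM - KG = 14.8 - 12.42 = 2.38 m

2.38 m


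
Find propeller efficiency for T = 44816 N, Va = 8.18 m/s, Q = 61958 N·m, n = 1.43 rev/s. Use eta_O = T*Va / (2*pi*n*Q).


Formula: eta = T * Va / (2 * pi * n * Q)
Step 1 — numerator = T * Va = 44816 * 8.18 = 366594.88
Step 2 — 2 * pi * n = 2 * pi * 1.43 = 8.984955
Step 3 — denominator = 8.984955 * 61958 = 556689.84
Step 4 — eta = 366594.88 / 556689.84 ≈ 0.65853 (5 s.f.)

0.65853


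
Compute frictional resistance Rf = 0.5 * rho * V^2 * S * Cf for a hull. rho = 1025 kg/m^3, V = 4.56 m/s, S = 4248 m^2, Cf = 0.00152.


Formula: Rf = 0.5 * rho * V^2 * S * Cf
Step 1 — V^2 = 4.56^2 = 20.7936
Step 2 — 0.5 * rho * V^2 = 0.5 * 1025 * 20.7936 = 10656.72
Step 3 — Rf = 10656.72 * 4248 * 0.00152 ≈ 68810 N (5 s.f.)

68810 N


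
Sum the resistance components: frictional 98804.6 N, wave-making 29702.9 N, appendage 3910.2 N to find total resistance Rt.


Formula: Rt = Rf + Rw + Ra
Substituting: Rt = 98804.6 + 29702.9 + 3910.2
Result: Rt = 132417.7 N

132417.7 N


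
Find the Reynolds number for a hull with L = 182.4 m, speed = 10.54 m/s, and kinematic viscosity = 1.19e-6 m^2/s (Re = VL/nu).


Formula: Re = V * L / nu
Step 1 — V * L = 10.54 * 182.4 = 1922.496 m^2/s
Step 2 — Re = 1922.496 / 1.19e-6 = 1.62e+09

1.62e+09


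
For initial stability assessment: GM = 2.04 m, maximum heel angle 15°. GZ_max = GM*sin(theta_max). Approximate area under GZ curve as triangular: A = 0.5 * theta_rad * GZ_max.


Formula: GZ_max = GM * sin(theta); Area = 0.5 * theta_rad * GZ_max
Step 1 — GZ_max = 2.04 * sin(15°) = 2.04 * 0.258819 = 0.527991 m
Step 2 — theta_rad = 15 * pi/180 = 0.261799 rad
Step 3 — Area = 0.5 * 0.261799 * 0.527991 ≈ 0.069114 m·rad (5 s.f.)

0.069114 m·rad


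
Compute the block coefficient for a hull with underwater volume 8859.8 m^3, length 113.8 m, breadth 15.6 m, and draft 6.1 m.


Formula: Cb = V / (L * B * T)
Step 1 — L * B * T = 113.8 * 15.6 * 6.1 = 10829.208 m^3
Step 2 — Cb = 8859.8 / 10829.208 ≈ 0.81814 (5 s.f.)

0.81814


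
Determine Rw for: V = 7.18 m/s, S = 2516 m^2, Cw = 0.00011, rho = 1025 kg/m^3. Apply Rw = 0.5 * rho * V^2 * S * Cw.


Formula: Rw = 0.5 * rho * V^2 * S * Cw
Step 1 — V^2 = 7.18^2 = 51.5524
Step 2 — 0.5 * rho * V^2 = 0.5 * 1025 * 51.5524 = 26420.605
Step 3 — Rw = 26420.605 * 2516 * 0.00011 ≈ 7312.2 N (5 s.f.)

7312.2 N


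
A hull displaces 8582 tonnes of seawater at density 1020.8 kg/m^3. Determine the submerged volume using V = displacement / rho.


Formula: V = mass / rho
Step 1 — convert tonnes to kg: 8582 t * 1000 = 8582000 kg
Step 2 — V = 8582000 / 1020.8 ≈ 8407.1 m^3 (5 s.f.)

8407.1 m^3


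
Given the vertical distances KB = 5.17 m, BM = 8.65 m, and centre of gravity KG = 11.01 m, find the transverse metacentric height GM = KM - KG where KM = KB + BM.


Formula: GM = KB + BM - KG
Step 1 — KM = KB + BM = 5.17 + 8.65 = 13.82 m
Step 2 — GM = KM - KG = 13.82 - 11.01 = 2.81 m

2.81 m


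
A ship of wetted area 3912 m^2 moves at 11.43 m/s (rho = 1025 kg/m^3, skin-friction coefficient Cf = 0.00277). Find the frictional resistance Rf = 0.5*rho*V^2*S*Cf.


Formula: Rf = 0.5 * rho * V^2 * S * Cf
Step 1 — V^2 = 11.43^2 = 130.6449
Step 2 — 0.5 * rho * V^2 = 0.5 * 1025 * 130.6449 = 66955.51125
Step 3 — Rf = 66955.51125 * 3912 * 0.00277 ≈ 725550 N (5 s.f.)

725550 N


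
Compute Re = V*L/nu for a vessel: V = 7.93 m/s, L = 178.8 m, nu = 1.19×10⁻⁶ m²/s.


Formula: Re = V * L / nu
Step 1 — V * L = 7.93 * 178.8 = 1417.884 m^2/s
Step 2 — Re = 1417.884 / 1.19e-6 = 1.19e+09

1.19e+09


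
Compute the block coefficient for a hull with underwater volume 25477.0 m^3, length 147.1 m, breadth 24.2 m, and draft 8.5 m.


Formula: Cb = V / (L * B * T)
Step 1 — L * B * T = 147.1 * 24.2 * 8.5 = 30258.47 m^3
Step 2 — Cb = 25477.0 / 30258.47 ≈ 0.84198 (5 s.f.)

0.84198


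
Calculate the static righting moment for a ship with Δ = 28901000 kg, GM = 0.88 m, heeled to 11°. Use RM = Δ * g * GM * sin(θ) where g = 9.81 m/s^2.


Formula: GZ = GM * sin(theta); RM = disp * g * GZ
Step 1 — GZ = 0.88 * sin(11°) = 0.88 * 0.190809 = 0.167912 m
Step 2 — RM = 28901000 * 9.81 * 0.167912 ≈ 47606000 N·m (5 s.f.)

47606000 N·m


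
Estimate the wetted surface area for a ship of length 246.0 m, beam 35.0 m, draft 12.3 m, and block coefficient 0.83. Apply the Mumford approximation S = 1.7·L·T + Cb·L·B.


Formula: S = 1.7*L*T + V/T with V = Cb*L*B*T, i.e. S = L * (1.7*T + Cb*B)
Step 1 — 1.7*T = 1.7 * 12.3 = 20.91 m
Step 2 — Cb*B = 0.83 * 35.0 = 29.05 m
Step 3 — 1.7*T + Cb*B = 20.91 + 29.05 = 49.96 m
Step 4 — S = 246.0 * 49.96 ≈ 12290 m^2 (5 s.f.)

12290 m^2


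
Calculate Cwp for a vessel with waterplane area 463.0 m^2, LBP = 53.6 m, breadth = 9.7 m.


Formula: Cwp = Aw / (L * B)
Step 1 — L * B = 53.6 * 9.7 = 519.92 m^2
Step 2 — Cwp = 463.0 / 519.92 ≈ 0.89052 (5 s.f.)

0.89052


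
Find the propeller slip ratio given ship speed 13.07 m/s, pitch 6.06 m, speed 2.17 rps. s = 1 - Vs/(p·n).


Formula: s = 1 - Vs / (p * n)
Step 1 — p * n = 6.06 * 2.17 = 13.1502
Step 2 — Vs / (p*n) = 13.07 / 13.1502 = 0.993901 (6 d.p.)
Step 3 — s = 1 - 0.993901 = 0.006099

0.006099


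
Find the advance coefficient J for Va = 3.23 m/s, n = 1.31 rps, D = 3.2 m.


Formula: J = Va / (n * D)
Step 1 — n * D = 1.31 * 3.2 = 4.192
Step 2 — J = 3.23 / 4.192 ≈ 0.77052 (5 s.f.)

0.77052


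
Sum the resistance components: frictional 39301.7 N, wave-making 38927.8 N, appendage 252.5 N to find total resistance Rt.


Formula: Rt = Rf + Rw + Ra
Substituting: Rt = 39301.7 + 38927.8 + 252.5
Result: Rt = 78482.0 N

78482.0 N


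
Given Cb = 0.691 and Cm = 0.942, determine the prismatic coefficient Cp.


Formula: Cp = Cb / Cm
Substituting: Cp = 0.691 / 0.942
Result: Cp ≈ 0.73355 (5 s.f.)

0.73355


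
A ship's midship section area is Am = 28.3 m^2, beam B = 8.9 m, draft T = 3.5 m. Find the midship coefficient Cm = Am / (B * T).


Formula: Cm = Am / (B * T)
Step 1 — B * T = 8.9 * 3.5 = 31.15 m^2
Step 2 — Cm = 28.3 / 31.15 ≈ 0.90851 (5 s.f.)

0.90851


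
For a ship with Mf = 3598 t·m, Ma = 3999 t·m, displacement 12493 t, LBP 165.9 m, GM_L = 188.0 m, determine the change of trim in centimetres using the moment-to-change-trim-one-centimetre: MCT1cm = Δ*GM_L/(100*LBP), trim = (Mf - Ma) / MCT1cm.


Formula: net trimming moment = Mf - Ma; MCT1cm = Δ*GM_L/(100*LBP); trim = net moment / MCT1cm
Step 1 — net trimming moment = 3598 - 3999 = -401 t·m
Step 2 — MCT1cm = 12493 * 188.0 / (100 * 165.9) = 141.5723 t·m/cm
Step 3 — trim = -401 / 141.5723 ≈ -2.8325 cm (5 s.f.)

-2.8325 cm


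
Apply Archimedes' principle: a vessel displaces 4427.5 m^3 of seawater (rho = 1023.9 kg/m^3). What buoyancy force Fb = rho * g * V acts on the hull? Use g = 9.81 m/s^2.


Formula: Fb = rho * g * V
Substituting: Fb = 1023.9 * 9.81 * 4427.5
Intermediate: 1023.9 * 9.81 = 10044.459
Result: Fb = 10044.459 * 4427.5 ≈ 44472000 N (5 s.f.)

44472000 N


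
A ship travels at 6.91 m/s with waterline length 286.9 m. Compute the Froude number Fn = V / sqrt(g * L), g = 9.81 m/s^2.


Formula: Fn = V / sqrt(g * L)
Step 1 — g * L = 9.81 * 286.9 = 2814.489
Step 2 — sqrt(g * L) = sqrt(2814.489) = 53.051758
Step 3 — Fn = 6.91 / 53.051758 ≈ 0.13025 (5 s.f.)

0.13025


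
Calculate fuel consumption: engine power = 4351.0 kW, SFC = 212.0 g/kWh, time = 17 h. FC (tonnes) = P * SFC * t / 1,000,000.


Formula: FC (tonnes) = P * SFC * t / 1,000,000
Step 1 — P * SFC * t = 4351.0 * 212.0 * 17 = 15681004.0 g
Step 2 — FC (tonnes) = 15681004.0 / 1,000,000 ≈ 15.681 tonnes (5 s.f.)

15.681 tonnes


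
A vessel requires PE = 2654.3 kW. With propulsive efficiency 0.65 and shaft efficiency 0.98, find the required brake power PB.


Formula: PB = PE / (eta_D * eta_S)
Step 1 — combined efficiency = eta_D * eta_S = 0.65 * 0.98 = 0.637
Step 2 — PB = 2654.3 / 0.637 ≈ 4166.9 kW (5 s.f.)

4166.9 kW


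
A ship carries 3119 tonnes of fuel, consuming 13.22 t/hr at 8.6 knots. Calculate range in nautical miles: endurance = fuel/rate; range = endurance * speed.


Formula: endurance = fuel / rate; range = endurance * speed
Step 1 — endurance = 3119 / 13.22 = 235.9304 hours
Step 2 — range = 235.9304 * 8.6 ≈ 2029.0 nautical miles (5 s.f.)

2029.0 NM


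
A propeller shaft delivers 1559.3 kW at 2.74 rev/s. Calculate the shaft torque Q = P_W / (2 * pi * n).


Formula: Q = P_W / (2 * pi * n)
Step 1 — P_W = 1559.3 kW * 1000 = 1559300.0 W
Step 2 — 2 * pi * n = 2 * pi * 2.74 = 17.215928
Step 3 — Q = 1559300.0 / 17.215928 ≈ 90573 N·m (5 s.f.)

90573 N·m


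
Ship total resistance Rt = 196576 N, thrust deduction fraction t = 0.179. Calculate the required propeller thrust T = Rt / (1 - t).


Formula: T = Rt / (1 - t)
Step 1 — (1 - t) = 1 - 0.179 = 0.821
Step 2 — T = 196576 / 0.821 ≈ 239430 N (5 s.f.)

239430 N


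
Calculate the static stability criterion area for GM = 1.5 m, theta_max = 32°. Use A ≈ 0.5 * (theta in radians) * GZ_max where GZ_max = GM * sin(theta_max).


Formula: GZ_max = GM * sin(theta); Area = 0.5 * theta_rad * GZ_max
Step 1 — GZ_max = 1.5 * sin(32°) = 1.5 * 0.529919 = 0.794879 m
Step 2 — theta_rad = 32 * pi/180 = 0.558505 rad
Step 3 — Area = 0.5 * 0.558505 * 0.794879 ≈ 0.22197 m·rad (5 s.f.)

0.22197 m·rad


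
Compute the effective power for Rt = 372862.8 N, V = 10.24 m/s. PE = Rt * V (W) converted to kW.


Formula: PE = Rt * V / 1000 (kW)
Step 1 — PE (W) = 372862.8 * 10.24 = 3818115.072 W
Step 2 — PE (kW) = 3818115.072 / 1000 ≈ 3818.1 kW (5 s.f.)

3818.1 kW


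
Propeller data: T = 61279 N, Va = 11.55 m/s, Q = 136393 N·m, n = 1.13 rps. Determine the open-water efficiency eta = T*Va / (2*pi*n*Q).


Formula: eta = T * Va / (2 * pi * n * Q)
Step 1 — numerator = T * Va = 61279 * 11.55 = 707772.45
Step 2 — 2 * pi * n = 2 * pi * 1.13 = 7.099999
Step 3 — denominator = 7.099999 * 136393 = 968390.16
Step 4 — eta = 707772.45 / 968390.16 ≈ 0.73088 (5 s.f.)

0.73088


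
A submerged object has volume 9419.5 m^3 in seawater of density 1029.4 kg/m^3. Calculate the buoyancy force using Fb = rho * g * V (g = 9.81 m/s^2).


Formula: Fb = rho * g * V
Substituting: Fb = 1029.4 * 9.81 * 9419.5
Intermediate: 1029.4 * 9.81 = 10098.414
Result: Fb = 10098.414 * 9419.5 ≈ 95122000 N (5 s.f.)

95122000 N


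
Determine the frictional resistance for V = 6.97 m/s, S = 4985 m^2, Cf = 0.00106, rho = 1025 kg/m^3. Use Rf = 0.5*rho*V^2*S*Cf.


Formula: Rf = 0.5 * rho * V^2 * S * Cf
Step 1 — V^2 = 6.97^2 = 48.5809
Step 2 — 0.5 * rho * V^2 = 0.5 * 1025 * 48.5809 = 24897.71125
Step 3 — Rf = 24897.71125 * 4985 * 0.00106 ≈ 131560 N (5 s.f.)

131560 N


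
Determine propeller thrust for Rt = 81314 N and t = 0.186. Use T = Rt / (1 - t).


Formula: T = Rt / (1 - t)
Step 1 — (1 - t) = 1 - 0.186 = 0.814
Step 2 — T = 81314 / 0.814 ≈ 99894 N (5 s.f.)

99894 N


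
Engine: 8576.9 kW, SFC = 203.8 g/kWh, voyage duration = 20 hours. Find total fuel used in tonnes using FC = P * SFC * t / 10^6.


Formula: FC (tonnes) = P * SFC * t / 1,000,000
Step 1 — P * SFC * t = 8576.9 * 203.8 * 20 = 34959444.4 g
Step 2 — FC (tonnes) = 34959444.4 / 1,000,000 ≈ 34.959 tonnes (5 s.f.)

34.959 tonnes


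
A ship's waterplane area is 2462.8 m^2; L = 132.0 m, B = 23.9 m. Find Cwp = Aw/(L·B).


Formula: Cwp = Aw / (L * B)
Step 1 — L * B = 132.0 * 23.9 = 3154.8 m^2
Step 2 — Cwp = 2462.8 / 3154.8 ≈ 0.78065 (5 s.f.)

0.78065


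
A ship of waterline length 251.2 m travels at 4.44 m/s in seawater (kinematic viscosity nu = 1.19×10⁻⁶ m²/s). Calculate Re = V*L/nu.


Formula: Re = V * L / nu
Step 1 — V * L = 4.44 * 251.2 = 1115.328 m^2/s
Step 2 — Re = 1115.328 / 1.19e-6 = 9.37e+08

9.37e+08


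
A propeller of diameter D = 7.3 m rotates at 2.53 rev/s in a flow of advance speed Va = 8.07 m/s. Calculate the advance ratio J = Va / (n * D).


Formula: J = Va / (n * D)
Step 1 — n * D = 2.53 * 7.3 = 18.469
Step 2 — J = 8.07 / 18.469 ≈ 0.43695 (5 s.f.)

0.43695


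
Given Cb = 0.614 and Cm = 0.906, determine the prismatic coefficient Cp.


Formula: Cp = Cb / Cm
Substituting: Cp = 0.614 / 0.906
Result: Cp ≈ 0.67770 (5 s.f.)

0.67770


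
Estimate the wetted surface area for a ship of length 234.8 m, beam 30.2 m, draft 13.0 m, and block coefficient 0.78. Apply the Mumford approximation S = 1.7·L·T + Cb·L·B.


Formula: S = 1.7*L*T + V/T with V = Cb*L*B*T, i.e. S = L * (1.7*T + Cb*B)
Step 1 — 1.7*T = 1.7 * 13.0 = 22.1 m
Step 2 — Cb*B = 0.78 * 30.2 = 23.556 m
Step 3 — 1.7*T + Cb*B = 22.1 + 23.556 = 45.656 m
Step 4 — S = 234.8 * 45.656 ≈ 10720 m^2 (5 s.f.)

10720 m^2


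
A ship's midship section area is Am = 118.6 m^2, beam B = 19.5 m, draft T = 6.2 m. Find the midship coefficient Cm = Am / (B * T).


Formula: Cm = Am / (B * T)
Step 1 — B * T = 19.5 * 6.2 = 120.9 m^2
Step 2 — Cm = 118.6 / 120.9 ≈ 0.98098 (5 s.f.)

0.98098


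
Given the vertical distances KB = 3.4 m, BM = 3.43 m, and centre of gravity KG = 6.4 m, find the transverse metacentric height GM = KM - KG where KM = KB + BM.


Formula: GM = KB + BM - KG
Step 1 — KM = KB + BM = 3.4 + 3.43 = 6.83 m
Step 2 — GM = KM - KG = 6.83 - 6.4 = 0.43 m

0.43 m
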